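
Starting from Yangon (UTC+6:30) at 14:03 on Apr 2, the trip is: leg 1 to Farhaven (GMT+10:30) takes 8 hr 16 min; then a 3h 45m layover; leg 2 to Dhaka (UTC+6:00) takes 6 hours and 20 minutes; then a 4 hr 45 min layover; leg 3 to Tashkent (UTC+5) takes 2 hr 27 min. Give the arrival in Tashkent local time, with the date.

Convert departure to UTC: 14:03 − 6:30 = 07:33 UTC on Apr 2.
Add 8 hours and 16 minutes leg 1 → 15:49 UTC.
Add 3 hours and 45 minutes layover in Farhaven → 19:34 UTC.
Add 6 hours and 20 minutes leg 2 → 01:54 UTC (Apr 3).
Add 4 hours 45 minutes layover in Dhaka → 06:39 UTC.
Add 2 hours 27 minutes leg 3 → 09:06 UTC.
Tashkent is UTC+5:00, so local arrival = 09:06 + 5:00 = 14:06 on Apr 3.

14:06 on April 3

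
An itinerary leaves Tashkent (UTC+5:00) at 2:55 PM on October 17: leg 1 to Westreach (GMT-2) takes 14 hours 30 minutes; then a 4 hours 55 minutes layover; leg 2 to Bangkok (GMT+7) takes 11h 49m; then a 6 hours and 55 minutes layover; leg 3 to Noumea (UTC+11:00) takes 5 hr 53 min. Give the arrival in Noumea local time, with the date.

Convert departure to UTC: 2:55 PM − 5:00 = 9:55 AM UTC on Oct 17.
Add 14 hours 30 minutes leg 1 → 12:25 AM UTC (Oct 18).
Add 4 hours and 55 minutes layover in Westreach → 5:20 AM UTC.
Add 11 hours 49 minutes leg 2 → 5:09 PM UTC.
Add 6 hours 55 minutes layover in Bangkok → 12:04 AM UTC (Oct 19).
Add 5 hours and 53 minutes leg 3 → 5:57 AM UTC.
Noumea is UTC+11:00, so local arrival = 5:57 AM + 11:00 = 4:57 PM on Oct 19.

4:57 PM on Oct 19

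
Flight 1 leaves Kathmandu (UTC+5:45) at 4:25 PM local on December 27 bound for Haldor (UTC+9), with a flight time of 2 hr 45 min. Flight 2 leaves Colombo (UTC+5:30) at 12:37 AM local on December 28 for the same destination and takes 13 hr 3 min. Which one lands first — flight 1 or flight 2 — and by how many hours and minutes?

Flight 1 in UTC: 4:25 PM − 5:45 = 10:40 AM on Dec 27.
+2 hours 45 minutes → arrive 1:25 PM UTC on Dec 27.
Flight 2 in UTC: 12:37 AM − 5:30 = 7:07 PM on Dec 27.
+13 hours 3 minutes → arrive 8:10 AM UTC on Dec 28.
Flight 1 lands earlier by 18 hours 45 minutes.

the first, by 18 hours 45 minutes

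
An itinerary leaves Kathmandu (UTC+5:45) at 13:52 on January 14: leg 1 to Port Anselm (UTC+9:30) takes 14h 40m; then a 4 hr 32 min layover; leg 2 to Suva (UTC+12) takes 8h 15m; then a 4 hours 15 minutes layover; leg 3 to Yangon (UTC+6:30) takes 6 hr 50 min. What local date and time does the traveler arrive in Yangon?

05:09 on January 16

Convert departure to UTC: 13:52 − 5:45 = 08:07 UTC on Jan 14.
Add 14 hours and 40 minutes leg 1 → 22:47 UTC.
Add 4 hours 32 minutes layover in Port Anselm → 03:19 UTC (Jan 15).
Add 8 hours 15 minutes leg 2 → 11:34 UTC.
Add 4 hours and 15 minutes layover in Suva → 15:49 UTC.
Add 6 hours and 50 minutes leg 3 → 22:39 UTC.
Yangon is UTC+6:30, so local arrival = 22:39 + 6:30 = 05:09 on Jan 16.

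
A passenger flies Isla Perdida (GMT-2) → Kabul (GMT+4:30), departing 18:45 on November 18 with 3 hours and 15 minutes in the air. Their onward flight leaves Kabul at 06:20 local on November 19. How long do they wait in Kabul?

Convert departure to UTC: 18:45 + 2:00 = 20:45 UTC on Nov 18.
Add 3 hours 15 minutes flight time → 00:00 UTC (Nov 19).
Kabul is UTC+4:30, so local arrival = 00:00 + 4:30 = 04:30 on Nov 19.
Layover = 06:20 − 04:30 = 1 hour 50 minutes.

1 hour 50 minutes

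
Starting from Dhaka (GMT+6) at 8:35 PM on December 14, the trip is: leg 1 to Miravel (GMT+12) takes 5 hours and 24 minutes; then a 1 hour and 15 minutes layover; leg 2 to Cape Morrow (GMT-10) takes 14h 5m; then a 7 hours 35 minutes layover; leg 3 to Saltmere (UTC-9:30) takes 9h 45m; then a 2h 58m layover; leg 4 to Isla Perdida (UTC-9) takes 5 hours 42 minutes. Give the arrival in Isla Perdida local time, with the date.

Convert departure to UTC: 8:35 PM − 6:00 = 2:35 PM UTC on Dec 14.
Add 5 hours and 24 minutes leg 1 → 7:59 PM UTC.
Add 1 hour 15 minutes layover in Miravel → 9:14 PM UTC.
Add 14 hours 5 minutes leg 2 → 11:19 AM UTC (Dec 15).
Add 7 hours 35 minutes layover in Cape Morrow → 6:54 PM UTC.
Add 9 hours and 45 minutes leg 3 → 4:39 AM UTC (Dec 16).
Add 2 hours and 58 minutes layover in Saltmere → 7:37 AM UTC.
Add 5 hours and 42 minutes leg 4 → 1:19 PM UTC.
Isla Perdida is UTC−9:00, so local arrival = 1:19 PM − 9:00 = 4:19 AM on Dec 16.

4:19 AM on December 16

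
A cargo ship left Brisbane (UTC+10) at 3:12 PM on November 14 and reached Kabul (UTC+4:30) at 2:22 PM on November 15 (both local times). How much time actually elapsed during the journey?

Departure in UTC: 3:12 PM − 10:00 = 5:12 AM on Nov 14.
Arrival in UTC: 2:22 PM − 4:30 = 9:52 AM on Nov 15.
Elapsed = 9:52 AM − 5:12 AM (+1 day) = 28 hours 40 minutes.

28 hours 40 minutes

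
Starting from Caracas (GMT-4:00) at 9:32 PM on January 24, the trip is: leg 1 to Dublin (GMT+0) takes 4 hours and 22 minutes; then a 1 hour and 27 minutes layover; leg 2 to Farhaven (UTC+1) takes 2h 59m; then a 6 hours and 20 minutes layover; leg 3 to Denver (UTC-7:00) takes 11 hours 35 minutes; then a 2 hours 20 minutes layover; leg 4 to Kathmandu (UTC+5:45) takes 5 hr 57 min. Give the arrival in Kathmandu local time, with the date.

6:17 PM on January 26

Convert departure to UTC: 9:32 PM + 4:00 = 1:32 AM UTC on Jan 25.
Add 4 hours 22 minutes leg 1 → 5:54 AM UTC.
Add 1 hour 27 minutes layover in Dublin → 7:21 AM UTC.
Add 2 hours 59 minutes leg 2 → 10:20 AM UTC.
Add 6 hours 20 minutes layover in Farhaven → 4:40 PM UTC.
Add 11 hours 35 minutes leg 3 → 4:15 AM UTC (Jan 26).
Add 2 hours 20 minutes layover in Denver → 6:35 AM UTC.
Add 5 hours 57 minutes leg 4 → 12:32 PM UTC.
Kathmandu is UTC+5:45, so local arrival = 12:32 PM + 5:45 = 6:17 PM on Jan 26.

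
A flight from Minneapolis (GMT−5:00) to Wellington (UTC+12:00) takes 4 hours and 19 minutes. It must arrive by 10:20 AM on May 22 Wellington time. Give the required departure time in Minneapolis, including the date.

Target arrival in UTC: 10:20 AM − 12:00 = 10:20 PM on May 21.
Subtract 4 hours and 19 minutes → departure 6:01 PM UTC on May 21.
Minneapolis is UTC−5:00: 6:01 PM − 5:00 = 1:01 PM on May 21.

1:01 PM on May 21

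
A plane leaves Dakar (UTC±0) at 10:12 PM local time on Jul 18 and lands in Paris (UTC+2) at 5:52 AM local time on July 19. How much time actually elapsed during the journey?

Departure is already UTC: 10:12 PM on Jul 18.
Arrival in UTC: 5:52 AM − 2:00 = 3:52 AM on Jul 19.
Elapsed = 3:52 AM − 10:12 PM (+1 day) = 5 hours 40 minutes.

5 hours 40 minutes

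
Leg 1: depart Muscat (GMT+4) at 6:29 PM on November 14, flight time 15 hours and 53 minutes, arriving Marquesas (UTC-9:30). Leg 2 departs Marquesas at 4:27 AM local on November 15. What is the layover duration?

Convert departure to UTC: 6:29 PM − 4:00 = 2:29 PM UTC on Nov 14.
Add 15 hours and 53 minutes flight time → 6:22 AM UTC (Nov 15).
Marquesas is UTC−9:30, so local arrival = 6:22 AM − 9:30 = 8:52 PM on Nov 14.
Layover = 4:27 AM − 8:52 PM (+1 day) = 7 hours 35 minutes.

7 hours 35 minutes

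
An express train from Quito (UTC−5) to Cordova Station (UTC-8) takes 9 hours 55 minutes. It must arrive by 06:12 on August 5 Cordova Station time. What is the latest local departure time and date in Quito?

23:17 on Aug 4

Target arrival in UTC: 06:12 + 8:00 = 14:12 on Aug 5.
Subtract 9 hours and 55 minutes → departure 04:17 UTC on Aug 5.
Quito is UTC−5:00: 04:17 − 5:00 = 23:17 on Aug 4.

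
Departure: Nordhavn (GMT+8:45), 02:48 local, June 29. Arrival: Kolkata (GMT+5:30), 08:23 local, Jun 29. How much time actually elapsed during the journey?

8 hours 50 minutes

Departure in UTC: 02:48 − 8:45 = 18:03 on Jun 28.
Arrival in UTC: 08:23 − 5:30 = 02:53 on Jun 29.
Elapsed = 02:53 − 18:03 (+1 day) = 8 hours 50 minutes.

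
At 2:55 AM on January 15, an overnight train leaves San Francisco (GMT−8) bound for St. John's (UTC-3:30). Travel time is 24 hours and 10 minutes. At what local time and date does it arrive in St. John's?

Convert departure to UTC: 2:55 AM + 8:00 = 10:55 AM UTC on Jan 15.
Add 24 hours 10 minutes travel time → 11:05 AM UTC (Jan 16).
St. John's is UTC−3:30, so local arrival = 11:05 AM − 3:30 = 7:35 AM on Jan 16.

7:35 AM on Jan 16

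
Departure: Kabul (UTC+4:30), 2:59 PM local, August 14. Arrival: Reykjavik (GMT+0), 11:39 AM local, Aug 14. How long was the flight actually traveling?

1 hour 10 minutes

Departure in UTC: 2:59 PM − 4:30 = 10:29 AM on Aug 14.
Arrival is already UTC: 11:39 AM on Aug 14.
Elapsed = 11:39 AM − 10:29 AM = 1 hour 10 minutes.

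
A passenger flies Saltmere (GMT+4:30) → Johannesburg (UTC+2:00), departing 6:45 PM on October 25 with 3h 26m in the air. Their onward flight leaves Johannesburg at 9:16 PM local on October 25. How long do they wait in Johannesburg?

Convert departure to UTC: 6:45 PM − 4:30 = 2:15 PM UTC on Oct 25.
Add 3 hours and 26 minutes flight time → 5:41 PM UTC.
Johannesburg is UTC+2:00, so local arrival = 5:41 PM + 2:00 = 7:41 PM on Oct 25.
Layover = 9:16 PM − 7:41 PM = 1 hour 35 minutes.

1 hour 35 minutes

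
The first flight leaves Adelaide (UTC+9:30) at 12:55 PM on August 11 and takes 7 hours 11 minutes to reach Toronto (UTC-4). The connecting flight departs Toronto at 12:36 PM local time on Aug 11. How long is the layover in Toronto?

6 hours

Convert departure to UTC: 12:55 PM − 9:30 = 3:25 AM UTC on Aug 11.
Add 7 hours 11 minutes flight time → 10:36 AM UTC.
Toronto is UTC−4:00, so local arrival = 10:36 AM − 4:00 = 6:36 AM on Aug 11.
Layover = 12:36 PM − 6:36 AM = 6 hours.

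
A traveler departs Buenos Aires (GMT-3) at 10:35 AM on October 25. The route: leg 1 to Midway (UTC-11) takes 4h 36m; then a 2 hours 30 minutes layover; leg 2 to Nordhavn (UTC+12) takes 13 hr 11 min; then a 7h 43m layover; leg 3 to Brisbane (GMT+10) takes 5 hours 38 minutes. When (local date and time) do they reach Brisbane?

Convert departure to UTC: 10:35 AM + 3:00 = 1:35 PM UTC on Oct 25.
Add 4 hours 36 minutes leg 1 → 6:11 PM UTC.
Add 2 hours and 30 minutes layover in Midway → 8:41 PM UTC.
Add 13 hours and 11 minutes leg 2 → 9:52 AM UTC (Oct 26).
Add 7 hours 43 minutes layover in Nordhavn → 5:35 PM UTC.
Add 5 hours and 38 minutes leg 3 → 11:13 PM UTC.
Brisbane is UTC+10:00, so local arrival = 11:13 PM + 10:00 = 9:13 AM on Oct 27.

9:13 AM on October 27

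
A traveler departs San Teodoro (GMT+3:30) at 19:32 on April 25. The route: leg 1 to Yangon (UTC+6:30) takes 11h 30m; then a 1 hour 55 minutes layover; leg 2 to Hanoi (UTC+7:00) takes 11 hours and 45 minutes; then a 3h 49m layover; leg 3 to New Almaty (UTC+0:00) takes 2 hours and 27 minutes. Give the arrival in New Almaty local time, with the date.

23:28 on Apr 26

Convert departure to UTC: 19:32 − 3:30 = 16:02 UTC on Apr 25.
Add 11 hours and 30 minutes leg 1 → 03:32 UTC (Apr 26).
Add 1 hour 55 minutes layover in Yangon → 05:27 UTC.
Add 11 hours 45 minutes leg 2 → 17:12 UTC.
Add 3 hours and 49 minutes layover in Hanoi → 21:01 UTC.
Add 2 hours and 27 minutes leg 3 → 23:28 UTC.
New Almaty is UTC+0, so local arrival is the same: 23:28 on Apr 26.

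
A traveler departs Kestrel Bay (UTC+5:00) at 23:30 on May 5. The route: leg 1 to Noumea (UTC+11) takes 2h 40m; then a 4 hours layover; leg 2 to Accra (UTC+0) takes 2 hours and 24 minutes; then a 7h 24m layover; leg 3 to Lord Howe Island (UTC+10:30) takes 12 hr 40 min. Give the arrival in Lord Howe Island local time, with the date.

10:08 on May 7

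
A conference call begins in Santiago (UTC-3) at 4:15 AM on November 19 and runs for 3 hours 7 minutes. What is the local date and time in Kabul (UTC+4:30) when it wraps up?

Convert start to UTC: 4:15 AM + 3:00 = 7:15 AM UTC on Nov 19.
Add 3 hours 7 minutes duration → 10:22 AM UTC.
Kabul is UTC+4:30, so local end time = 10:22 AM + 4:30 = 2:52 PM on Nov 19.

2:52 PM on Nov 19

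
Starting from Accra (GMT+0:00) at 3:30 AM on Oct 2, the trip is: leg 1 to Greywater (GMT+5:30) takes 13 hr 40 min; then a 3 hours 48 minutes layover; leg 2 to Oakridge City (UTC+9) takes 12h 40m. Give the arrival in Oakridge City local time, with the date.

6:38 PM on October 3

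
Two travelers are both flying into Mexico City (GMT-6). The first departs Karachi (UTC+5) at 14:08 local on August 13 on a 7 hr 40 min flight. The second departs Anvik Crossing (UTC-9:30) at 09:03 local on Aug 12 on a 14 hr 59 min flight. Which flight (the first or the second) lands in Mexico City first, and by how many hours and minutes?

the second, by 7 hours 16 minutes

Flight 1 in UTC: 14:08 − 5:00 = 09:08 on Aug 13.
+7 hours and 40 minutes → arrive 16:48 UTC on Aug 13.
Flight 2 in UTC: 09:03 + 9:30 = 18:33 on Aug 12.
+14 hours 59 minutes → arrive 09:32 UTC on Aug 13.
Flight 2 lands earlier by 7 hours 16 minutes.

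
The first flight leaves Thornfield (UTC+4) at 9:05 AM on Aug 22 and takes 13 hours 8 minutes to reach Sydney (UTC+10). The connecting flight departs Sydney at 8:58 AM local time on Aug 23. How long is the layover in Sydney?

4 hours 45 minutes

Convert departure to UTC: 9:05 AM − 4:00 = 5:05 AM UTC on Aug 22.
Add 13 hours 8 minutes flight time → 6:13 PM UTC.
Sydney is UTC+10:00, so local arrival = 6:13 PM + 10:00 = 4:13 AM on Aug 23.
Layover = 8:58 AM − 4:13 AM = 4 hours 45 minutes.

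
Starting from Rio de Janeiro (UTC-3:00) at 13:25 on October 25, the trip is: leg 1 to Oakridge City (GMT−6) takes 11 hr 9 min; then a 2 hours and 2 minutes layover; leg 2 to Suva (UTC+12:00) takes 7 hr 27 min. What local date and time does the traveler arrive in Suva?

Convert departure to UTC: 13:25 + 3:00 = 16:25 UTC on Oct 25.
Add 11 hours 9 minutes leg 1 → 03:34 UTC (Oct 26).
Add 2 hours 2 minutes layover in Oakridge City → 05:36 UTC.
Add 7 hours 27 minutes leg 2 → 13:03 UTC.
Suva is UTC+12:00, so local arrival = 13:03 + 12:00 = 01:03 on Oct 27.

01:03 on October 27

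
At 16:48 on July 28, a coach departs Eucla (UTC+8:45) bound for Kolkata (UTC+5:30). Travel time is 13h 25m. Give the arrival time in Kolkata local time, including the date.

Convert departure to UTC: 16:48 − 8:45 = 08:03 UTC on Jul 28.
Add 13 hours 25 minutes travel time → 21:28 UTC.
Kolkata is UTC+5:30, so local arrival = 21:28 + 5:30 = 02:58 on Jul 29.

02:58 on Jul 29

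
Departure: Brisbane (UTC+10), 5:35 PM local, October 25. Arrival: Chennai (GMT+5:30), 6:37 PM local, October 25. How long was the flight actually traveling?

5 hours 32 minutes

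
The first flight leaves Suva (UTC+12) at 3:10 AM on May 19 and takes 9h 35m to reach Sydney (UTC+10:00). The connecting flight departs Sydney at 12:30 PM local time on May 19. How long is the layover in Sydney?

Convert departure to UTC: 3:10 AM − 12:00 = 3:10 PM UTC on May 18.
Add 9 hours 35 minutes flight time → 12:45 AM UTC (May 19).
Sydney is UTC+10:00, so local arrival = 12:45 AM + 10:00 = 10:45 AM on May 19.
Layover = 12:30 PM − 10:45 AM = 1 hour 45 minutes.

1 hour 45 minutes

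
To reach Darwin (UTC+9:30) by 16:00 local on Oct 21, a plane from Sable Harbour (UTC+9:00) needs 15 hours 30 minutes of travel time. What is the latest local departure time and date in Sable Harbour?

Target arrival in UTC: 16:00 − 9:30 = 06:30 on Oct 21.
Subtract 15 hours 30 minutes → departure 15:00 UTC on Oct 20.
Sable Harbour is UTC+9:00: 15:00 + 9:00 = 00:00 on Oct 21.

00:00 on October 21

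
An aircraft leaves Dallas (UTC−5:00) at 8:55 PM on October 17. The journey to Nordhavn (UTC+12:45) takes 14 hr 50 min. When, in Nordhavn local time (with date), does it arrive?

5:30 AM on Oct 19

Convert departure to UTC: 8:55 PM + 5:00 = 1:55 AM UTC on Oct 18.
Add 14 hours and 50 minutes travel time → 4:45 PM UTC.
Nordhavn is UTC+12:45, so local arrival = 4:45 PM + 12:45 = 5:30 AM on Oct 19.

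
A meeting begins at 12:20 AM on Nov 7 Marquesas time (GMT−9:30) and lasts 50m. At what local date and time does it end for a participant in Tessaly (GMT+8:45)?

Tessaly is 18:15 ahead of Marquesas.
After 50 minutes it is 1:10 AM in Marquesas.
Shift by the zone difference: 1:10 AM + 18:15 = 7:25 PM on Nov 7 in Tessaly.

7:25 PM on November 7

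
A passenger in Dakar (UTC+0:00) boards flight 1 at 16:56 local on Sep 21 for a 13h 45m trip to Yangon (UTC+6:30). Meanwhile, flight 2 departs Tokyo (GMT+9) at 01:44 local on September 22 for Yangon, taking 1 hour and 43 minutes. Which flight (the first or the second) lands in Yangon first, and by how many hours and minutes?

Flight 1 departs at 16:56 UTC (Sep 21).
+13 hours and 45 minutes → arrive 06:41 UTC on Sep 22.
Flight 2 in UTC: 01:44 − 9:00 = 16:44 on Sep 21.
+1 hour and 43 minutes → arrive 18:27 UTC on Sep 21.
Flight 2 lands earlier by 12 hours 14 minutes.

the second, by 12 hours 14 minutes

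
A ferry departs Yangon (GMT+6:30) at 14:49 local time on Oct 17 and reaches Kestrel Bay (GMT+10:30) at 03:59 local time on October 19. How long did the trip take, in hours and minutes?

33 hours 10 minutes

Departure in UTC: 14:49 − 6:30 = 08:19 on Oct 17.
Arrival in UTC: 03:59 − 10:30 = 17:29 on Oct 18.
Elapsed = 17:29 − 08:19 (+1 day) = 33 hours 10 minutes.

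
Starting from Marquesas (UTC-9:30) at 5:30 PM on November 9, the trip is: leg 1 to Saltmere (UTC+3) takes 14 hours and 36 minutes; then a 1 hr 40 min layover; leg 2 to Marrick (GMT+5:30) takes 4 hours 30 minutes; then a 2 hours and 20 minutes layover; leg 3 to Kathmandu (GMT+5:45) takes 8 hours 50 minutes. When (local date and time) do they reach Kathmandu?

4:41 PM on November 11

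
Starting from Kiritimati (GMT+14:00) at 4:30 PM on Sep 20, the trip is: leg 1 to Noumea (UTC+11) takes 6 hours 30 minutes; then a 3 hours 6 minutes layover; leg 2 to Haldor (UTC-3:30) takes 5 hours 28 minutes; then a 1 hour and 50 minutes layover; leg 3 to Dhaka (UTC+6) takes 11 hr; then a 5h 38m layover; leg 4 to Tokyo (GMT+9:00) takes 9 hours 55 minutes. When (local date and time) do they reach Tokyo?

6:57 AM on September 22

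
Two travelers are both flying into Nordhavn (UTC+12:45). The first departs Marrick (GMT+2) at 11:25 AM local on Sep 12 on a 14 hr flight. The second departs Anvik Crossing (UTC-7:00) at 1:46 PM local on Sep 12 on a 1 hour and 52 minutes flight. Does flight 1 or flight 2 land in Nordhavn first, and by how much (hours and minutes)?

Flight 1 in UTC: 11:25 AM − 2:00 = 9:25 AM on Sep 12.
+14 hours → arrive 11:25 PM UTC on Sep 12.
Flight 2 in UTC: 1:46 PM + 7:00 = 8:46 PM on Sep 12.
+1 hour 52 minutes → arrive 10:38 PM UTC on Sep 12.
Flight 2 lands earlier by 47 minutes.

the second, by 47 minutes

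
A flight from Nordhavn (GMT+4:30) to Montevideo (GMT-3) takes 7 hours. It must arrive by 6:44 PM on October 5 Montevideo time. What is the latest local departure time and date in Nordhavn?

7:14 PM on October 5

Target arrival in UTC: 6:44 PM + 3:00 = 9:44 PM on Oct 5.
Subtract 7 hours → departure 2:44 PM UTC on Oct 5.
Nordhavn is UTC+4:30: 2:44 PM + 4:30 = 7:14 PM on Oct 5.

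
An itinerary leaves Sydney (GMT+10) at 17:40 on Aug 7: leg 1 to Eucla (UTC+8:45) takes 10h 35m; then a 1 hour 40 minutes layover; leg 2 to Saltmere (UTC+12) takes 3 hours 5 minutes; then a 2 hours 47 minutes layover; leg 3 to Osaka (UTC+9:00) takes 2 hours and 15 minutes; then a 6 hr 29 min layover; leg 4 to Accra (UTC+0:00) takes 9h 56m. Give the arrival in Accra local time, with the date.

20:27 on Aug 8

Convert departure to UTC: 17:40 − 10:00 = 07:40 UTC on Aug 7.
Add 10 hours and 35 minutes leg 1 → 18:15 UTC.
Add 1 hour and 40 minutes layover in Eucla → 19:55 UTC.
Add 3 hours and 5 minutes leg 2 → 23:00 UTC.
Add 2 hours 47 minutes layover in Saltmere → 01:47 UTC (Aug 8).
Add 2 hours and 15 minutes leg 3 → 04:02 UTC.
Add 6 hours 29 minutes layover in Osaka → 10:31 UTC.
Add 9 hours and 56 minutes leg 4 → 20:27 UTC.
Accra is UTC+0, so local arrival is the same: 20:27 on Aug 8.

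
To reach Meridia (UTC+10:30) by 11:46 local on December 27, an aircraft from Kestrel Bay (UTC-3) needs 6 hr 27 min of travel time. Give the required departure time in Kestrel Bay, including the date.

15:49 on Dec 26

Target arrival in UTC: 11:46 − 10:30 = 01:16 on Dec 27.
Subtract 6 hours and 27 minutes → departure 18:49 UTC on Dec 26.
Kestrel Bay is UTC−3:00: 18:49 − 3:00 = 15:49 on Dec 26.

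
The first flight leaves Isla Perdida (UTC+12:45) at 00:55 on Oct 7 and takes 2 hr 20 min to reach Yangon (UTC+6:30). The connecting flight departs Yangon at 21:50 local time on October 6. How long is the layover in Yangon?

50 minutes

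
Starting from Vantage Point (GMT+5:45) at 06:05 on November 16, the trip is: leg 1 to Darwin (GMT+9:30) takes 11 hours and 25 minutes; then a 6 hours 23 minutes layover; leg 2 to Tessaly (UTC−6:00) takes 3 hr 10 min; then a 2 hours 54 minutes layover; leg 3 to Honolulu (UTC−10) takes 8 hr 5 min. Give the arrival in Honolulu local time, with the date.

22:17 on November 16

Convert departure to UTC: 06:05 − 5:45 = 00:20 UTC on Nov 16.
Add 11 hours 25 minutes leg 1 → 11:45 UTC.
Add 6 hours and 23 minutes layover in Darwin → 18:08 UTC.
Add 3 hours 10 minutes leg 2 → 21:18 UTC.
Add 2 hours and 54 minutes layover in Tessaly → 00:12 UTC (Nov 17).
Add 8 hours 5 minutes leg 3 → 08:17 UTC.
Honolulu is UTC−10:00, so local arrival = 08:17 − 10:00 = 22:17 on Nov 16.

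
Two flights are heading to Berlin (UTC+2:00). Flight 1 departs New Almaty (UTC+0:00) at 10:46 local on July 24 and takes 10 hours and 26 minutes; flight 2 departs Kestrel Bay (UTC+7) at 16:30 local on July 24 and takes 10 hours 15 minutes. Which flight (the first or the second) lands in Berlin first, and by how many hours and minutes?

Flight 1 departs at 10:46 UTC (Jul 24).
+10 hours 26 minutes → arrive 21:12 UTC on Jul 24.
Flight 2 in UTC: 16:30 − 7:00 = 09:30 on Jul 24.
+10 hours and 15 minutes → arrive 19:45 UTC on Jul 24.
Flight 2 lands earlier by 1 hour 27 minutes.

the second, by 1 hour 27 minutes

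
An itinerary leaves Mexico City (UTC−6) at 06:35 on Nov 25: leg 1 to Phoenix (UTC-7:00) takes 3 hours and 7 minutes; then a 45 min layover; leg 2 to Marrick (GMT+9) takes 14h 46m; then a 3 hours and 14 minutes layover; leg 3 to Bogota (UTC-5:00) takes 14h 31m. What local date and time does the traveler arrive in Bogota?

Convert departure to UTC: 06:35 + 6:00 = 12:35 UTC on Nov 25.
Add 3 hours and 7 minutes leg 1 → 15:42 UTC.
Add 45 minutes layover in Phoenix → 16:27 UTC.
Add 14 hours 46 minutes leg 2 → 07:13 UTC (Nov 26).
Add 3 hours and 14 minutes layover in Marrick → 10:27 UTC.
Add 14 hours and 31 minutes leg 3 → 00:58 UTC (Nov 27).
Bogota is UTC−5:00, so local arrival = 00:58 − 5:00 = 19:58 on Nov 26.

19:58 on November 26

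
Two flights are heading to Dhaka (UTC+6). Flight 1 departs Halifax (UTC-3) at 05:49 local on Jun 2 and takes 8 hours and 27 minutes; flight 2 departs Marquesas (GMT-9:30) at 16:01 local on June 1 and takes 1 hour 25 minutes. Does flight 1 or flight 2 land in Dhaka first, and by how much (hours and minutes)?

the second, by 14 hours 20 minutes

Flight 1 in UTC: 05:49 + 3:00 = 08:49 on Jun 2.
+8 hours 27 minutes → arrive 17:16 UTC on Jun 2.
Flight 2 in UTC: 16:01 + 9:30 = 01:31 on Jun 2.
+1 hour and 25 minutes → arrive 02:56 UTC on Jun 2.
Flight 2 lands earlier by 14 hours 20 minutes.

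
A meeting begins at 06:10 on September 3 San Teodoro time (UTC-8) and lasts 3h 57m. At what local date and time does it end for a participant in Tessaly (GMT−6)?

Convert start to UTC: 06:10 + 8:00 = 14:10 UTC on Sep 3.
Add 3 hours and 57 minutes duration → 18:07 UTC.
Tessaly is UTC−6:00, so local end time = 18:07 − 6:00 = 12:07 on Sep 3.

12:07 on September 3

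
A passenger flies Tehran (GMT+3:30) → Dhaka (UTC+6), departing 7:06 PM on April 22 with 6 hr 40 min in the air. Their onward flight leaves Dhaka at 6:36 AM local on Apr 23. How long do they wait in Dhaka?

Convert departure to UTC: 7:06 PM − 3:30 = 3:36 PM UTC on Apr 22.
Add 6 hours and 40 minutes flight time → 10:16 PM UTC.
Dhaka is UTC+6:00, so local arrival = 10:16 PM + 6:00 = 4:16 AM on Apr 23.
Layover = 6:36 AM − 4:16 AM = 2 hours 20 minutes.

2 hours 20 minutes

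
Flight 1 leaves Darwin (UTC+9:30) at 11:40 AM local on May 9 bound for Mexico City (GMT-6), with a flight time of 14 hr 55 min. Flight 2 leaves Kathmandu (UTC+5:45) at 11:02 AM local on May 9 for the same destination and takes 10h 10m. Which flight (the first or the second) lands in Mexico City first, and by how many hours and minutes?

the second, by 1 hour 38 minutes

Flight 1 in UTC: 11:40 AM − 9:30 = 2:10 AM on May 9.
+14 hours and 55 minutes → arrive 5:05 PM UTC on May 9.
Flight 2 in UTC: 11:02 AM − 5:45 = 5:17 AM on May 9.
+10 hours 10 minutes → arrive 3:27 PM UTC on May 9.
Flight 2 lands earlier by 1 hour 38 minutes.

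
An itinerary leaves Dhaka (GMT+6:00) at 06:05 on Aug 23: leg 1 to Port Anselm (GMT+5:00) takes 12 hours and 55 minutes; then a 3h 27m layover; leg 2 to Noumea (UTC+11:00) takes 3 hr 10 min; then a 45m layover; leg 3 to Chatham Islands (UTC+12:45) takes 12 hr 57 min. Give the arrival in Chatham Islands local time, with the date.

Convert departure to UTC: 06:05 − 6:00 = 00:05 UTC on Aug 23.
Add 12 hours 55 minutes leg 1 → 13:00 UTC.
Add 3 hours and 27 minutes layover in Port Anselm → 16:27 UTC.
Add 3 hours 10 minutes leg 2 → 19:37 UTC.
Add 45 minutes layover in Noumea → 20:22 UTC.
Add 12 hours 57 minutes leg 3 → 09:19 UTC (Aug 24).
Chatham Islands is UTC+12:45, so local arrival = 09:19 + 12:45 = 22:04 on Aug 24.

22:04 on Aug 24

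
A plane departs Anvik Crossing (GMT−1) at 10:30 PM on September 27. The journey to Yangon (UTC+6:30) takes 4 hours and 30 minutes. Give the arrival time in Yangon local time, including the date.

Convert departure to UTC: 10:30 PM + 1:00 = 11:30 PM UTC on Sep 27.
Add 4 hours and 30 minutes travel time → 4:00 AM UTC (Sep 28).
Yangon is UTC+6:30, so local arrival = 4:00 AM + 6:30 = 10:30 AM on Sep 28.

10:30 AM on September 28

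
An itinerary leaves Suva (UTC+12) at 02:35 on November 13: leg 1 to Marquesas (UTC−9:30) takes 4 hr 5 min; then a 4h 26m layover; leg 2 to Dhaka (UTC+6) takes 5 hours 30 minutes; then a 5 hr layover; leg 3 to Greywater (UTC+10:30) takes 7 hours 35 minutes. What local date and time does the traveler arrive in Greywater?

03:41 on November 14

Convert departure to UTC: 02:35 − 12:00 = 14:35 UTC on Nov 12.
Add 4 hours 5 minutes leg 1 → 18:40 UTC.
Add 4 hours 26 minutes layover in Marquesas → 23:06 UTC.
Add 5 hours 30 minutes leg 2 → 04:36 UTC (Nov 13).
Add 5 hours layover in Dhaka → 09:36 UTC.
Add 7 hours and 35 minutes leg 3 → 17:11 UTC.
Greywater is UTC+10:30, so local arrival = 17:11 + 10:30 = 03:41 on Nov 14.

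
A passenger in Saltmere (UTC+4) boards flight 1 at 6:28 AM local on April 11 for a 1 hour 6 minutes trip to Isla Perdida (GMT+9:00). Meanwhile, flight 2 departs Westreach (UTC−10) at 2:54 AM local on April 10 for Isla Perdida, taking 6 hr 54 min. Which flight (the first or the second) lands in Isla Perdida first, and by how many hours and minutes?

Flight 1 in UTC: 6:28 AM − 4:00 = 2:28 AM on Apr 11.
+1 hour 6 minutes → arrive 3:34 AM UTC on Apr 11.
Flight 2 in UTC: 2:54 AM + 10:00 = 12:54 PM on Apr 10.
+6 hours and 54 minutes → arrive 7:48 PM UTC on Apr 10.
Flight 2 lands earlier by 7 hours 46 minutes.

the second, by 7 hours 46 minutes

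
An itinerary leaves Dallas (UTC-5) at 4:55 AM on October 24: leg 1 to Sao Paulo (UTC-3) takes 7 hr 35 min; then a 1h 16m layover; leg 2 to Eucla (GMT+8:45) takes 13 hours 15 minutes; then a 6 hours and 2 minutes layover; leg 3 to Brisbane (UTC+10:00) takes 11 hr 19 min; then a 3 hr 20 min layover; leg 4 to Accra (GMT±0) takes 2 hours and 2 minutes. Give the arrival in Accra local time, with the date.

Convert departure to UTC: 4:55 AM + 5:00 = 9:55 AM UTC on Oct 24.
Add 7 hours and 35 minutes leg 1 → 5:30 PM UTC.
Add 1 hour and 16 minutes layover in Sao Paulo → 6:46 PM UTC.
Add 13 hours 15 minutes leg 2 → 8:01 AM UTC (Oct 25).
Add 6 hours and 2 minutes layover in Eucla → 2:03 PM UTC.
Add 11 hours and 19 minutes leg 3 → 1:22 AM UTC (Oct 26).
Add 3 hours and 20 minutes layover in Brisbane → 4:42 AM UTC.
Add 2 hours 2 minutes leg 4 → 6:44 AM UTC.
Accra is UTC+0, so local arrival is the same: 6:44 AM on Oct 26.

6:44 AM on October 26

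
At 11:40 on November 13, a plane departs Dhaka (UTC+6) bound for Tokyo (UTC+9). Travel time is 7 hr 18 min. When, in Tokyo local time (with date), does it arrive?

21:58 on November 13

Convert departure to UTC: 11:40 − 6:00 = 05:40 UTC on Nov 13.
Add 7 hours 18 minutes travel time → 12:58 UTC.
Tokyo is UTC+9:00, so local arrival = 12:58 + 9:00 = 21:58 on Nov 13.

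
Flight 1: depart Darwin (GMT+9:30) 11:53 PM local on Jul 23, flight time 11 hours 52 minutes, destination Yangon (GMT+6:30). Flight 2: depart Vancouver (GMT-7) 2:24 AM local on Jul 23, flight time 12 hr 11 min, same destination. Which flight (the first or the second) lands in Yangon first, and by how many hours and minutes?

Flight 1 in UTC: 11:53 PM − 9:30 = 2:23 PM on Jul 23.
+11 hours 52 minutes → arrive 2:15 AM UTC on Jul 24.
Flight 2 in UTC: 2:24 AM + 7:00 = 9:24 AM on Jul 23.
+12 hours and 11 minutes → arrive 9:35 PM UTC on Jul 23.
Flight 2 lands earlier by 4 hours 40 minutes.

the second, by 4 hours 40 minutes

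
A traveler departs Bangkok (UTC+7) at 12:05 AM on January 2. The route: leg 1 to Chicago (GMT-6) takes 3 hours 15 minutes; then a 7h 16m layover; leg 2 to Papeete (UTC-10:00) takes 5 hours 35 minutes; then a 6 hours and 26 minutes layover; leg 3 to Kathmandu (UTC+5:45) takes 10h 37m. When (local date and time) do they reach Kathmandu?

7:59 AM on January 3

Convert departure to UTC: 12:05 AM − 7:00 = 5:05 PM UTC on Jan 1.
Add 3 hours 15 minutes leg 1 → 8:20 PM UTC.
Add 7 hours 16 minutes layover in Chicago → 3:36 AM UTC (Jan 2).
Add 5 hours and 35 minutes leg 2 → 9:11 AM UTC.
Add 6 hours 26 minutes layover in Papeete → 3:37 PM UTC.
Add 10 hours 37 minutes leg 3 → 2:14 AM UTC (Jan 3).
Kathmandu is UTC+5:45, so local arrival = 2:14 AM + 5:45 = 7:59 AM on Jan 3.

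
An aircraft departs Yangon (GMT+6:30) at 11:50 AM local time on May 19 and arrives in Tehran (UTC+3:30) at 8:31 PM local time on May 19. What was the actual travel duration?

Tehran is 3:00 behind Yangon.
Clock-face elapsed time (ignoring zones) is 8 hours 41 minutes.
Actual elapsed = 8 hours 41 minutes + 3:00 = 11 hours 41 minutes.

11 hours 41 minutes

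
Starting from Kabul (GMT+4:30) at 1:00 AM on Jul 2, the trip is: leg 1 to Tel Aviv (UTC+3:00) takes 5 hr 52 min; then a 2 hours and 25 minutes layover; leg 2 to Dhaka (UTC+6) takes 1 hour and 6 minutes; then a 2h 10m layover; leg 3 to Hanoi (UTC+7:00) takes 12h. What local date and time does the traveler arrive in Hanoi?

3:03 AM on July 3

Convert departure to UTC: 1:00 AM − 4:30 = 8:30 PM UTC on Jul 1.
Add 5 hours 52 minutes leg 1 → 2:22 AM UTC (Jul 2).
Add 2 hours and 25 minutes layover in Tel Aviv → 4:47 AM UTC.
Add 1 hour and 6 minutes leg 2 → 5:53 AM UTC.
Add 2 hours 10 minutes layover in Dhaka → 8:03 AM UTC.
Add 12 hours leg 3 → 8:03 PM UTC.
Hanoi is UTC+7:00, so local arrival = 8:03 PM + 7:00 = 3:03 AM on Jul 3.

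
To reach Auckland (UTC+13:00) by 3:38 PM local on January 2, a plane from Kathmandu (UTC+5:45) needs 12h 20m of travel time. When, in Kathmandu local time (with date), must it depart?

Target arrival in UTC: 3:38 PM − 13:00 = 2:38 AM on Jan 2.
Subtract 12 hours and 20 minutes → departure 2:18 PM UTC on Jan 1.
Kathmandu is UTC+5:45: 2:18 PM + 5:45 = 8:03 PM on Jan 1.

8:03 PM on January 1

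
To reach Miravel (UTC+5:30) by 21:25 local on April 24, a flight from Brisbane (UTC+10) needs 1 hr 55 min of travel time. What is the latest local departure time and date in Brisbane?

00:00 on April 25

Target arrival in UTC: 21:25 − 5:30 = 15:55 on Apr 24.
Subtract 1 hour and 55 minutes → departure 14:00 UTC on Apr 24.
Brisbane is UTC+10:00: 14:00 + 10:00 = 00:00 on Apr 25.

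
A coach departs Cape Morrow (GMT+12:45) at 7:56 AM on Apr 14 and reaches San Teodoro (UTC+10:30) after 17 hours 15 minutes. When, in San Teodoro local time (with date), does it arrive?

10:56 PM on April 14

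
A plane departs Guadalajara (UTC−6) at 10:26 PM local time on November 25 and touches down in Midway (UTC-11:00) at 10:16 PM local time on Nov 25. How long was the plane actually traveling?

Departure in UTC: 10:26 PM + 6:00 = 4:26 AM on Nov 26.
Arrival in UTC: 10:16 PM + 11:00 = 9:16 AM on Nov 26.
Elapsed = 9:16 AM − 4:26 AM = 4 hours 50 minutes.

4 hours 50 minutes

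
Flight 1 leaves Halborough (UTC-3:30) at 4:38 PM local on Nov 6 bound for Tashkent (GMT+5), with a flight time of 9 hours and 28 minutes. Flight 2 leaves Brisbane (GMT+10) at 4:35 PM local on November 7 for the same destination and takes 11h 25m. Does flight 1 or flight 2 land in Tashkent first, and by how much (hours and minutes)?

the first, by 12 hours 24 minutes

Flight 1 in UTC: 4:38 PM + 3:30 = 8:08 PM on Nov 6.
+9 hours and 28 minutes → arrive 5:36 AM UTC on Nov 7.
Flight 2 in UTC: 4:35 PM − 10:00 = 6:35 AM on Nov 7.
+11 hours and 25 minutes → arrive 6:00 PM UTC on Nov 7.
Flight 1 lands earlier by 12 hours 24 minutes.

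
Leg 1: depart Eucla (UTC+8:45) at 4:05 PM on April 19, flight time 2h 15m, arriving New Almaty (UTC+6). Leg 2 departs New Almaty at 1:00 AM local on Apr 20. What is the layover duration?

Convert departure to UTC: 4:05 PM − 8:45 = 7:20 AM UTC on Apr 19.
Add 2 hours 15 minutes flight time → 9:35 AM UTC.
New Almaty is UTC+6:00, so local arrival = 9:35 AM + 6:00 = 3:35 PM on Apr 19.
Layover = 1:00 AM − 3:35 PM (+1 day) = 9 hours 25 minutes.

9 hours 25 minutes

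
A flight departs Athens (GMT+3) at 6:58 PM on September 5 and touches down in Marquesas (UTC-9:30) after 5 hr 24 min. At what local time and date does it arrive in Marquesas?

11:52 AM on September 5

Convert departure to UTC: 6:58 PM − 3:00 = 3:58 PM UTC on Sep 5.
Add 5 hours and 24 minutes travel time → 9:22 PM UTC.
Marquesas is UTC−9:30, so local arrival = 9:22 PM − 9:30 = 11:52 AM on Sep 5.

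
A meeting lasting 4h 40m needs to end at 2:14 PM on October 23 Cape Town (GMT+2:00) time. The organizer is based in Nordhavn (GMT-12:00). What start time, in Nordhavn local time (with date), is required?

7:34 PM on Oct 22

Target end time in UTC: 2:14 PM − 2:00 = 12:14 PM on Oct 23.
Subtract 4 hours 40 minutes → start 7:34 AM UTC on Oct 23.
Nordhavn is UTC−12:00: 7:34 AM − 12:00 = 7:34 PM on Oct 22.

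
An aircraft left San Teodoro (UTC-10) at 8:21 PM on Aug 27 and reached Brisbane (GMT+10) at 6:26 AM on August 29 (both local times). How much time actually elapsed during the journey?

14 hours 5 minutes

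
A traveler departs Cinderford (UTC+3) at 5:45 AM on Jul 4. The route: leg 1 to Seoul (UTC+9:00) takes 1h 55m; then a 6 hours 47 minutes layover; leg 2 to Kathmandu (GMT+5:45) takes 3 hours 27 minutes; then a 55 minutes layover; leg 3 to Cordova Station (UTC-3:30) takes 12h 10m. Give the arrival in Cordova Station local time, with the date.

12:29 AM on Jul 5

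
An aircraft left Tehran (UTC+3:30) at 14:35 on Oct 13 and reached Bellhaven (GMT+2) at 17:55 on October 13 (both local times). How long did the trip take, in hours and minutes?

Departure in UTC: 14:35 − 3:30 = 11:05 on Oct 13.
Arrival in UTC: 17:55 − 2:00 = 15:55 on Oct 13.
Elapsed = 15:55 − 11:05 = 4 hours 50 minutes.

4 hours 50 minutes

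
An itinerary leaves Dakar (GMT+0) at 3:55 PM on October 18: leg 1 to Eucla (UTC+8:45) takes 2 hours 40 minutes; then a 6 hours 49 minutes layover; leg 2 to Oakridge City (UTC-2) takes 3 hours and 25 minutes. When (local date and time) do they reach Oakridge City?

2:49 AM on October 19

Dakar is at UTC+0, so departure is already 3:55 PM UTC on Oct 18.
Add 2 hours and 40 minutes leg 1 → 6:35 PM UTC.
Add 6 hours and 49 minutes layover in Eucla → 1:24 AM UTC (Oct 19).
Add 3 hours 25 minutes leg 2 → 4:49 AM UTC.
Oakridge City is UTC−2:00, so local arrival = 4:49 AM − 2:00 = 2:49 AM on Oct 19.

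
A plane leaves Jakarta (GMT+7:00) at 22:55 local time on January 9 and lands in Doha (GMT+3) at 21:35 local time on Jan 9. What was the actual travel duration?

2 hours 40 minutes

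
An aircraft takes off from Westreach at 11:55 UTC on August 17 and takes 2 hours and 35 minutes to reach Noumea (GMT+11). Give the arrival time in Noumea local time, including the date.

01:30 on Aug 18

Departure is given in UTC: 11:55 on Aug 17.
Add 2 hours and 35 minutes → 14:30 UTC.
Noumea is UTC+11:00: 14:30 + 11:00 = 01:30 on Aug 18.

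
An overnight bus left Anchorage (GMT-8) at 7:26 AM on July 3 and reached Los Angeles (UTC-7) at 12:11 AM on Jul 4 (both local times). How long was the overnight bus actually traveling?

15 hours 45 minutes

Los Angeles is 1:00 ahead of Anchorage.
Clock-face elapsed time (ignoring zones) is 16 hours 45 minutes.
Actual elapsed = 16 hours 45 minutes − 1:00 = 15 hours 45 minutes.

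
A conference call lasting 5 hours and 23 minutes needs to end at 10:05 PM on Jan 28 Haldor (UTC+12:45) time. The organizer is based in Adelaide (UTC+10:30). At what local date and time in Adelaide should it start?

2:27 PM on January 28

Target end time in UTC: 10:05 PM − 12:45 = 9:20 AM on Jan 28.
Subtract 5 hours and 23 minutes → start 3:57 AM UTC on Jan 28.
Adelaide is UTC+10:30: 3:57 AM + 10:30 = 2:27 PM on Jan 28.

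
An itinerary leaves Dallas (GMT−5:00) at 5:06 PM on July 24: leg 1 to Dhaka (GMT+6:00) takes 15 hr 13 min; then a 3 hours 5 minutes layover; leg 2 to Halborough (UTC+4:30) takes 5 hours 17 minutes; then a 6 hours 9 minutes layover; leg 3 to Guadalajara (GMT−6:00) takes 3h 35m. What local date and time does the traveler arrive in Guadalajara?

Convert departure to UTC: 5:06 PM + 5:00 = 10:06 PM UTC on Jul 24.
Add 15 hours 13 minutes leg 1 → 1:19 PM UTC (Jul 25).
Add 3 hours 5 minutes layover in Dhaka → 4:24 PM UTC.
Add 5 hours and 17 minutes leg 2 → 9:41 PM UTC.
Add 6 hours 9 minutes layover in Halborough → 3:50 AM UTC (Jul 26).
Add 3 hours 35 minutes leg 3 → 7:25 AM UTC.
Guadalajara is UTC−6:00, so local arrival = 7:25 AM − 6:00 = 1:25 AM on Jul 26.

1:25 AM on Jul 26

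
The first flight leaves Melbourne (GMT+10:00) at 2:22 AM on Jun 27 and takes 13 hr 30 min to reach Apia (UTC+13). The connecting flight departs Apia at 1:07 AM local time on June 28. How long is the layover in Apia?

Convert departure to UTC: 2:22 AM − 10:00 = 4:22 PM UTC on Jun 26.
Add 13 hours and 30 minutes flight time → 5:52 AM UTC (Jun 27).
Apia is UTC+13:00, so local arrival = 5:52 AM + 13:00 = 6:52 PM on Jun 27.
Layover = 1:07 AM − 6:52 PM (+1 day) = 6 hours 15 minutes.

6 hours 15 minutes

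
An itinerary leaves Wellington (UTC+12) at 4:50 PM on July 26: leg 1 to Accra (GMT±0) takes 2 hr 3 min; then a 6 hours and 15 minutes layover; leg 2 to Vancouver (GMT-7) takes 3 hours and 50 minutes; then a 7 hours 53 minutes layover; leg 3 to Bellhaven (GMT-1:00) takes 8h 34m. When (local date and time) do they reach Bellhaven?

8:25 AM on July 27

Convert departure to UTC: 4:50 PM − 12:00 = 4:50 AM UTC on Jul 26.
Add 2 hours and 3 minutes leg 1 → 6:53 AM UTC.
Add 6 hours and 15 minutes layover in Accra → 1:08 PM UTC.
Add 3 hours 50 minutes leg 2 → 4:58 PM UTC.
Add 7 hours and 53 minutes layover in Vancouver → 12:51 AM UTC (Jul 27).
Add 8 hours 34 minutes leg 3 → 9:25 AM UTC.
Bellhaven is UTC−1:00, so local arrival = 9:25 AM − 1:00 = 8:25 AM on Jul 27.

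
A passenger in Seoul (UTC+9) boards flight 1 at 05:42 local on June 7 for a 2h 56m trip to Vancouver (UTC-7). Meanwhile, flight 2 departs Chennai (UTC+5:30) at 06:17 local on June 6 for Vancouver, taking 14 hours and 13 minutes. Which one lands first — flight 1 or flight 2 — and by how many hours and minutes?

the second, by 8 hours 38 minutes

Flight 1 in UTC: 05:42 − 9:00 = 20:42 on Jun 6.
+2 hours and 56 minutes → arrive 23:38 UTC on Jun 6.
Flight 2 in UTC: 06:17 − 5:30 = 00:47 on Jun 6.
+14 hours and 13 minutes → arrive 15:00 UTC on Jun 6.
Flight 2 lands earlier by 8 hours 38 minutes.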